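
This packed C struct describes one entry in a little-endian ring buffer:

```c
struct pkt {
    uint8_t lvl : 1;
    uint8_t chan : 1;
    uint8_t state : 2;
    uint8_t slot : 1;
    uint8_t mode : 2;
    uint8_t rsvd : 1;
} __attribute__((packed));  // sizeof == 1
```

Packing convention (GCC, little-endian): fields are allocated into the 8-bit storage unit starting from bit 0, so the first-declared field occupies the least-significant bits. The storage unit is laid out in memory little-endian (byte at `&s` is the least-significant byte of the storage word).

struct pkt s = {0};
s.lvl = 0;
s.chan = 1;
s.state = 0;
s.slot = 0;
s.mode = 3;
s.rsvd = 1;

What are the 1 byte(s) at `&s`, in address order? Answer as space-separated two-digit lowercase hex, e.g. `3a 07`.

e2

lvl (1b) val=0 bits=0x0 at bit 0: 0x00
chan (1b) val=1 bits=0x1 at bit 1: 0x02
state (2b) val=0 bits=0x0 at bit 2: 0x02
slot (1b) val=0 bits=0x0 at bit 4: 0x02
mode (2b) val=3 bits=0x3 at bit 5: 0x62
rsvd (1b) val=1 bits=0x1 at bit 7: 0xe2
word = 0xe2 → little-endian bytes:
  [0]=0xe2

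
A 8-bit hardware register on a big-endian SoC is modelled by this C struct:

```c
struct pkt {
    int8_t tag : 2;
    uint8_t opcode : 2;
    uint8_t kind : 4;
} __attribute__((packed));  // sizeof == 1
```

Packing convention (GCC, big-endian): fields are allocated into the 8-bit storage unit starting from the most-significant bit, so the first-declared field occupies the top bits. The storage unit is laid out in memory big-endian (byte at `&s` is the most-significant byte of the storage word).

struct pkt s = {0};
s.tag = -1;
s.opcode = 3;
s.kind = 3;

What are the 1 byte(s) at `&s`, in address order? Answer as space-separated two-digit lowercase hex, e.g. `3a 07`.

f3

tag:2 = -1 → 0x3 << 6 → word 0xc0
opcode:2 = 3 → 0x3 << 4 → word 0xf0
kind:4 = 3 → 0x3 << 0 → word 0xf3
word = 0xf3 → big-endian bytes:
  [0]=0xf3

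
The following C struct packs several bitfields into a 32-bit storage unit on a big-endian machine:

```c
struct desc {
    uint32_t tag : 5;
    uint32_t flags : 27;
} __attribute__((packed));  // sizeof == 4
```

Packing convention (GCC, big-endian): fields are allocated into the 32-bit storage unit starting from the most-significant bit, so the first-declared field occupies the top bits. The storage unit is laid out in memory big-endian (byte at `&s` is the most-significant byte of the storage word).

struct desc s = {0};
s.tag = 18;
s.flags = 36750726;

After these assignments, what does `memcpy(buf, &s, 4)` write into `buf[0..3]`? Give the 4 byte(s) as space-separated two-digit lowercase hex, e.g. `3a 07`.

tag:5 = 18 → 0x12 << 27 → word 0x90000000
flags:27 = 36750726 → 0x230c586 << 0 → word 0x9230c586
word = 0x9230c586 → big-endian bytes:
  [0]=0x92  [1]=0x30  [2]=0xc5  [3]=0x86

92 30 c5 86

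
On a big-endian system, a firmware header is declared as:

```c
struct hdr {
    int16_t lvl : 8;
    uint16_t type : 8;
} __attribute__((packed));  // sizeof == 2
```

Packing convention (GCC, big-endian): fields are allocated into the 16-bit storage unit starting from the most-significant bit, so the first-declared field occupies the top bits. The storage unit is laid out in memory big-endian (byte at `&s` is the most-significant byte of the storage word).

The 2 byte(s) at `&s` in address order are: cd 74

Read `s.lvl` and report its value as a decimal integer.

-51

[0]=0xcd [1]=0x74 (big-endian) → word 0xcd74
lvl:8 @ bit 8 → (0xcd74>>8)&0xff = 0xcd  ←
type:8 @ bit 0 → (0xcd74>>0)&0xff = 0x74
lvl signed 8b, MSB=1: 205 - 256 = -51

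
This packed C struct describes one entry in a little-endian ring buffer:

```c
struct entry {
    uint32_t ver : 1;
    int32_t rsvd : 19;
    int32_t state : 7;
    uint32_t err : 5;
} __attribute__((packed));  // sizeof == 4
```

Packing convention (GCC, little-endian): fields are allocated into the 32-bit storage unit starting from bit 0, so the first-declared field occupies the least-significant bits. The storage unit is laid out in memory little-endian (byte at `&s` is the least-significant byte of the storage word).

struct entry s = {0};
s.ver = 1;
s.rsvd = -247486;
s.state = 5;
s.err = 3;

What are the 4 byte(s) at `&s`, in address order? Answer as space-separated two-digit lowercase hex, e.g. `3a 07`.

85 72 58 18

ver:1 = 1 → 0x1 << 0 → word 0x00000001
rsvd:19 = -247486 → 0x43942 << 1 → word 0x00087285
state:7 = 5 → 0x5 << 20 → word 0x00587285
err:5 = 3 → 0x3 << 27 → word 0x18587285
word = 0x18587285 → little-endian bytes:
  [0]=0x85  [1]=0x72  [2]=0x58  [3]=0x18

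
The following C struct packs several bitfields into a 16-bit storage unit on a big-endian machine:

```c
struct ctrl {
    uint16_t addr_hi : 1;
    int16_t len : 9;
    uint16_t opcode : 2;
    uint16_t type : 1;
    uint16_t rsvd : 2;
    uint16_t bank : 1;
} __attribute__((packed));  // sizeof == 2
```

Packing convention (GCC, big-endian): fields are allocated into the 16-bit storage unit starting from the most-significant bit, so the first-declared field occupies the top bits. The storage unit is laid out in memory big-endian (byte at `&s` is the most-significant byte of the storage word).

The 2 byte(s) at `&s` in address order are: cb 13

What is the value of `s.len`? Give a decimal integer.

[0]=0xcb [1]=0x13 (big-endian) → word 0xcb13
addr_hi:1 @ bit 15 → (0xcb13>>15)&0x1 = 0x1
len:9 @ bit 6 → (0xcb13>>6)&0x1ff = 0x12c  ←
opcode:2 @ bit 4 → (0xcb13>>4)&0x3 = 0x1
type:1 @ bit 3 → (0xcb13>>3)&0x1 = 0x0
rsvd:2 @ bit 1 → (0xcb13>>1)&0x3 = 0x1
bank:1 @ bit 0 → (0xcb13>>0)&0x1 = 0x1
len signed 9b, MSB=1: 300 - 512 = -212

-212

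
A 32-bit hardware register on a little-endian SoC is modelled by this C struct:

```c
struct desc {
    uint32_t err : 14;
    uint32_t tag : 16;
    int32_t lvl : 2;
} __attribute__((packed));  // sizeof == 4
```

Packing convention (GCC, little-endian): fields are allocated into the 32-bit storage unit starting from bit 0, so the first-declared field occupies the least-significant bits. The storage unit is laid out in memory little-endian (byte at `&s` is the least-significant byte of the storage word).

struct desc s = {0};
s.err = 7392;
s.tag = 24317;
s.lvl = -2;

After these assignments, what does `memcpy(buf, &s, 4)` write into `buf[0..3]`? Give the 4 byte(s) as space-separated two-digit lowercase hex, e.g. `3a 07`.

e0 5c bf 97

err (14b) val=7392 bits=0x1ce0 at bit 0: 0x00001ce0
tag (16b) val=24317 bits=0x5efd at bit 14: 0x17bf5ce0
lvl (2b) val=-2 bits=0x2 at bit 30: 0x97bf5ce0
word = 0x97bf5ce0 → little-endian bytes:
  [0]=0xe0  [1]=0x5c  [2]=0xbf  [3]=0x97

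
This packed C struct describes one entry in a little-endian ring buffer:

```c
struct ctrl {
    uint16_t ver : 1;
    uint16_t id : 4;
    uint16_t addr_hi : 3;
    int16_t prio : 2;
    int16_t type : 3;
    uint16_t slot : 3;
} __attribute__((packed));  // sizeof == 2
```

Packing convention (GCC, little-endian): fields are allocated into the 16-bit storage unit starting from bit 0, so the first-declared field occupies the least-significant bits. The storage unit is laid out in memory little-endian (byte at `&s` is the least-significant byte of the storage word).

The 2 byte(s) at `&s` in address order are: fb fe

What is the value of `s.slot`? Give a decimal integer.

7

[0]=0xfb [1]=0xfe (little-endian) → word 0xfefb
ver:1 @ bit 0 → (0xfefb>>0)&0x1 = 0x1
id:4 @ bit 1 → (0xfefb>>1)&0xf = 0xd
addr_hi:3 @ bit 5 → (0xfefb>>5)&0x7 = 0x7
prio:2 @ bit 8 → (0xfefb>>8)&0x3 = 0x2
type:3 @ bit 10 → (0xfefb>>10)&0x7 = 0x7
slot:3 @ bit 13 → (0xfefb>>13)&0x7 = 0x7  ←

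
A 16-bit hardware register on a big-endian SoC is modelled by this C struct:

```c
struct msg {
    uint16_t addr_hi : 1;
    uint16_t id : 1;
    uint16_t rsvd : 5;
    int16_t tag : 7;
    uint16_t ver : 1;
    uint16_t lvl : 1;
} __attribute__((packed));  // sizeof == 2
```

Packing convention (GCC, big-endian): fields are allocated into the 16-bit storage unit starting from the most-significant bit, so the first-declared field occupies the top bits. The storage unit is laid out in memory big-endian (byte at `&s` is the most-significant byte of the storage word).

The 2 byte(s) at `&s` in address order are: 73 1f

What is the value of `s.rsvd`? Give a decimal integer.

25

[0]=0x73 [1]=0x1f (big-endian) → word 0x731f
addr_hi:1 @ bit 15 → (0x731f>>15)&0x1 = 0x0
id:1 @ bit 14 → (0x731f>>14)&0x1 = 0x1
rsvd:5 @ bit 9 → (0x731f>>9)&0x1f = 0x19  ←
tag:7 @ bit 2 → (0x731f>>2)&0x7f = 0x47
ver:1 @ bit 1 → (0x731f>>1)&0x1 = 0x1
lvl:1 @ bit 0 → (0x731f>>0)&0x1 = 0x1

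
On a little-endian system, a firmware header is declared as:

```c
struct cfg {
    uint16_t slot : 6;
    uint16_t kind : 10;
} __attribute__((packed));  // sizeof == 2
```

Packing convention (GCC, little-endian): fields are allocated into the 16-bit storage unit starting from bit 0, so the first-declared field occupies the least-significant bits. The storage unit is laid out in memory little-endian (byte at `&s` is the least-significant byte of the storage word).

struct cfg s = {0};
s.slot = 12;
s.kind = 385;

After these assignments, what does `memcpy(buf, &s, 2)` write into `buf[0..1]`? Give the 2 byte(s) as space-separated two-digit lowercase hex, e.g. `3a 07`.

4c 60

[0+:6] slot=12 & 0x3f = 0xc; word=0x000c
[6+:10] kind=385 & 0x3ff = 0x181; word=0x604c
word = 0x604c → little-endian bytes:
  [0]=0x4c  [1]=0x60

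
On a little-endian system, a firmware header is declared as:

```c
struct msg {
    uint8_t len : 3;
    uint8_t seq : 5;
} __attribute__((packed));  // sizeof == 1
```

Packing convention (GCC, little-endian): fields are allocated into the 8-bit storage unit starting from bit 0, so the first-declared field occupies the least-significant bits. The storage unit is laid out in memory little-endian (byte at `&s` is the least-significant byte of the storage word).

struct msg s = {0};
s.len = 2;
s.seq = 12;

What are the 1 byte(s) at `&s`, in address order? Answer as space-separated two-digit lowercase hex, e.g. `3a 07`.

len:3 = 2 → 0x2 << 0 → word 0x02
seq:5 = 12 → 0xc << 3 → word 0x62
word = 0x62 → little-endian bytes:
  [0]=0x62

62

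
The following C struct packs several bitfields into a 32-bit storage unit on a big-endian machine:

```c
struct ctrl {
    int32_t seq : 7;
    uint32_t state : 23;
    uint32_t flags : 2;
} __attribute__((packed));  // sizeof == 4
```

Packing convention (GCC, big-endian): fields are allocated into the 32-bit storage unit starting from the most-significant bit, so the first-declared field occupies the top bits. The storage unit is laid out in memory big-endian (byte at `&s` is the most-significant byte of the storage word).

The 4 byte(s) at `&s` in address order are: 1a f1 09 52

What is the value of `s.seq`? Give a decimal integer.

[0]=0x1a [1]=0xf1 [2]=0x09 [3]=0x52 (big-endian) → word 0x1af10952
seq:7 @ bit 25 → (0x1af10952>>25)&0x7f = 0xd  ←
state:23 @ bit 2 → (0x1af10952>>2)&0x7fffff = 0x3c4254
flags:2 @ bit 0 → (0x1af10952>>0)&0x3 = 0x2
seq signed 7b, MSB=0: value = 13

13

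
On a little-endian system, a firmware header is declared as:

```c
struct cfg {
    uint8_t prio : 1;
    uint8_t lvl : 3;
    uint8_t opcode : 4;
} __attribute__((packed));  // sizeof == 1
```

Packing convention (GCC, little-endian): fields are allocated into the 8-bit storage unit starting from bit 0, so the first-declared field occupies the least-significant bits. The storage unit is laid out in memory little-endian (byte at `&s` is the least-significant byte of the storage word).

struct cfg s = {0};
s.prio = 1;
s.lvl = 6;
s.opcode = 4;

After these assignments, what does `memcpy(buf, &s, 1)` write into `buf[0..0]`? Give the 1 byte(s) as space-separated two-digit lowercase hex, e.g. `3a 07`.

prio (1b) val=1 bits=0x1 at bit 0: 0x01
lvl (3b) val=6 bits=0x6 at bit 1: 0x0d
opcode (4b) val=4 bits=0x4 at bit 4: 0x4d
word = 0x4d → little-endian bytes:
  [0]=0x4d

4d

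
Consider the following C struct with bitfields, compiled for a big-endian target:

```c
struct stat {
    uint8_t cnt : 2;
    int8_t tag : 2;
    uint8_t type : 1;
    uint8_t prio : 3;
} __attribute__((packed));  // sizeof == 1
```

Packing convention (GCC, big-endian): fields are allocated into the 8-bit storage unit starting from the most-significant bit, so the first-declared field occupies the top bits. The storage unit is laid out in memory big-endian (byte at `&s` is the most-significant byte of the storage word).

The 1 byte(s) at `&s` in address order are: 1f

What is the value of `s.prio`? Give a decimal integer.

[0]=0x1f (big-endian) → word 0x1f
cnt:2 @ bit 6 → (0x1f>>6)&0x3 = 0x0
tag:2 @ bit 4 → (0x1f>>4)&0x3 = 0x1
type:1 @ bit 3 → (0x1f>>3)&0x1 = 0x1
prio:3 @ bit 0 → (0x1f>>0)&0x7 = 0x7  ←

7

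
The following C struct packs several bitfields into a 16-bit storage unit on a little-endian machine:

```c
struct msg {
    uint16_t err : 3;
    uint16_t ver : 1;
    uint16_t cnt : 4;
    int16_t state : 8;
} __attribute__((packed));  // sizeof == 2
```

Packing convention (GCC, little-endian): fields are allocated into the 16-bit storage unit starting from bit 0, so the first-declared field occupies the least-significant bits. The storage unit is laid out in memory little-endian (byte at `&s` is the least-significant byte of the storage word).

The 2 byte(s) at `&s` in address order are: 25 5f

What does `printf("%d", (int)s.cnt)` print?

2

[0]=0x25 [1]=0x5f (little-endian) → word 0x5f25
err:3 @ bit 0 → (0x5f25>>0)&0x7 = 0x5
ver:1 @ bit 3 → (0x5f25>>3)&0x1 = 0x0
cnt:4 @ bit 4 → (0x5f25>>4)&0xf = 0x2  ←
state:8 @ bit 8 → (0x5f25>>8)&0xff = 0x5f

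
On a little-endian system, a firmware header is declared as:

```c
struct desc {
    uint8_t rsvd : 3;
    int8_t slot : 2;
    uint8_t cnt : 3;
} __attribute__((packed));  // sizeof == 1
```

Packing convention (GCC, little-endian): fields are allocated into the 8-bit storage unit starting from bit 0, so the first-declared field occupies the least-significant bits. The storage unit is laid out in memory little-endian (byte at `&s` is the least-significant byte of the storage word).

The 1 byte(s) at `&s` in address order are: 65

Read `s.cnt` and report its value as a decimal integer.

3

[0]=0x65 (little-endian) → word 0x65
rsvd [0+:3] = (word>>0) & 0x7 = 5
slot [3+:2] = (word>>3) & 0x3 = 0
cnt [5+:3] = (word>>5) & 0x7 = 3  ←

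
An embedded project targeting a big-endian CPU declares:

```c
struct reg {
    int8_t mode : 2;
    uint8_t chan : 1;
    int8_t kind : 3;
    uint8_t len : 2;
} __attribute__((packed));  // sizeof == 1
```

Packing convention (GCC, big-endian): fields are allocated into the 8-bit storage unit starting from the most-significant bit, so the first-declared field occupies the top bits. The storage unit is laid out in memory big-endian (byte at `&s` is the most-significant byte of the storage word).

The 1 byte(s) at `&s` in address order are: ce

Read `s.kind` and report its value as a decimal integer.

[0]=0xce (big-endian) → word 0xce
mode [6+:2] = (word>>6) & 0x3 = 3
chan [5+:1] = (word>>5) & 0x1 = 0
kind [2+:3] = (word>>2) & 0x7 = 3  ←
len [0+:2] = (word>>0) & 0x3 = 2
kind signed 3b, MSB=0: value = 3

3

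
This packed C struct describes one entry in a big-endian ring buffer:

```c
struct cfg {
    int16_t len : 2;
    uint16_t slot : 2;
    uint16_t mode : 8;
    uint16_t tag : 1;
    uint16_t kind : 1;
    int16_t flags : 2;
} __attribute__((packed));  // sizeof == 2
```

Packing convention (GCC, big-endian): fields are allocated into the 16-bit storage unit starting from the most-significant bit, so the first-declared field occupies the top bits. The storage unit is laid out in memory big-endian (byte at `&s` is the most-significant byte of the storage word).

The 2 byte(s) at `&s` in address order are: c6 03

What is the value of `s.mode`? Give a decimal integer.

[0]=0xc6 [1]=0x03 (big-endian) → word 0xc603
len:2 @ bit 14 → (0xc603>>14)&0x3 = 0x3
slot:2 @ bit 12 → (0xc603>>12)&0x3 = 0x0
mode:8 @ bit 4 → (0xc603>>4)&0xff = 0x60  ←
tag:1 @ bit 3 → (0xc603>>3)&0x1 = 0x0
kind:1 @ bit 2 → (0xc603>>2)&0x1 = 0x0
flags:2 @ bit 0 → (0xc603>>0)&0x3 = 0x3

96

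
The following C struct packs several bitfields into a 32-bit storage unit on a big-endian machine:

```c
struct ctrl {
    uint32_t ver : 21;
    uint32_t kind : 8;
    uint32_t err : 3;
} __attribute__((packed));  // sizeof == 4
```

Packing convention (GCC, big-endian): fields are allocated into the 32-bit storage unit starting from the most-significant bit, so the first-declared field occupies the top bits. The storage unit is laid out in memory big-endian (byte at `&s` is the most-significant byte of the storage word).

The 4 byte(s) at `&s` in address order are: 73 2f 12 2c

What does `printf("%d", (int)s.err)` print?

[0]=0x73 [1]=0x2f [2]=0x12 [3]=0x2c (big-endian) → word 0x732f122c
ver [11+:21] = (word>>11) & 0x1fffff = 943586
kind [3+:8] = (word>>3) & 0xff = 69
err [0+:3] = (word>>0) & 0x7 = 4  ←

4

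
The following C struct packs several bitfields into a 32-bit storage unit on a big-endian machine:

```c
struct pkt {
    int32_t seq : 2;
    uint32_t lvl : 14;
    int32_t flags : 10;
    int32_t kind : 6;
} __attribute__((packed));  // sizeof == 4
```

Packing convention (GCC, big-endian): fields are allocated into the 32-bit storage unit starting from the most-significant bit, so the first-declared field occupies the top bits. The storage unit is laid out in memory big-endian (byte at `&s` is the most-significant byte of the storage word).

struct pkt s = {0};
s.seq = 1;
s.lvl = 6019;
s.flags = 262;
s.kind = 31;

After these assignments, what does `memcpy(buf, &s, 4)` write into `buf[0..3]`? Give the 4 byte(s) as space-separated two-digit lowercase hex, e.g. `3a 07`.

seq (2b) val=1 bits=0x1 at bit 30: 0x40000000
lvl (14b) val=6019 bits=0x1783 at bit 16: 0x57830000
flags (10b) val=262 bits=0x106 at bit 6: 0x57834180
kind (6b) val=31 bits=0x1f at bit 0: 0x5783419f
word = 0x5783419f → big-endian bytes:
  [0]=0x57  [1]=0x83  [2]=0x41  [3]=0x9f

57 83 41 9f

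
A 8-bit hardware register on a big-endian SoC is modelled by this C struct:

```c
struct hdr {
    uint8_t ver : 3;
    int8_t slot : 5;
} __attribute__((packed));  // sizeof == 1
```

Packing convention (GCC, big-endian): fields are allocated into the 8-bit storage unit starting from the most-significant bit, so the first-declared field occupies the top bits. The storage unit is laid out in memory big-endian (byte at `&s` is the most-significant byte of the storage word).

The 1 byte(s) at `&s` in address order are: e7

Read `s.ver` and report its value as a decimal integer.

7

[0]=0xe7 (big-endian) → word 0xe7
ver:3 @ bit 5 → (0xe7>>5)&0x7 = 0x7  ←
slot:5 @ bit 0 → (0xe7>>0)&0x1f = 0x7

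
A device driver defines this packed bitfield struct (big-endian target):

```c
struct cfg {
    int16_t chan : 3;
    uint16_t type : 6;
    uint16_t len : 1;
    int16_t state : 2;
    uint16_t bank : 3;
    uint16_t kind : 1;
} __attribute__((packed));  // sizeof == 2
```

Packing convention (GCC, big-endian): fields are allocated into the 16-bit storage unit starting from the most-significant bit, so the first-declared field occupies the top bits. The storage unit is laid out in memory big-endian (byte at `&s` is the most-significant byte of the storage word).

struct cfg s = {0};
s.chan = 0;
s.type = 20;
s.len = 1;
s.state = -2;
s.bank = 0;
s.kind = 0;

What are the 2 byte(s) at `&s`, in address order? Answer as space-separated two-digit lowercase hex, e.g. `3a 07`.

0a 60

chan:3 = 0 → 0x0 << 13 → word 0x0000
type:6 = 20 → 0x14 << 7 → word 0x0a00
len:1 = 1 → 0x1 << 6 → word 0x0a40
state:2 = -2 → 0x2 << 4 → word 0x0a60
bank:3 = 0 → 0x0 << 1 → word 0x0a60
kind:1 = 0 → 0x0 << 0 → word 0x0a60
word = 0x0a60 → big-endian bytes:
  [0]=0x0a  [1]=0x60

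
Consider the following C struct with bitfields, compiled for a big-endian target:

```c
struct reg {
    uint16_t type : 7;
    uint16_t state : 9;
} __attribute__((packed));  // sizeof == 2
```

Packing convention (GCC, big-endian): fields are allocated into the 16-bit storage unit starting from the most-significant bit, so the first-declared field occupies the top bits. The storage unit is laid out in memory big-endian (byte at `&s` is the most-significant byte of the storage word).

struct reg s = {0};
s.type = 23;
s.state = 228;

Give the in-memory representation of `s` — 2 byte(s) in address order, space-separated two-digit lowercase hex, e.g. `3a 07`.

2e e4

type (7b) val=23 bits=0x17 at bit 9: 0x2e00
state (9b) val=228 bits=0xe4 at bit 0: 0x2ee4
word = 0x2ee4 → big-endian bytes:
  [0]=0x2e  [1]=0xe4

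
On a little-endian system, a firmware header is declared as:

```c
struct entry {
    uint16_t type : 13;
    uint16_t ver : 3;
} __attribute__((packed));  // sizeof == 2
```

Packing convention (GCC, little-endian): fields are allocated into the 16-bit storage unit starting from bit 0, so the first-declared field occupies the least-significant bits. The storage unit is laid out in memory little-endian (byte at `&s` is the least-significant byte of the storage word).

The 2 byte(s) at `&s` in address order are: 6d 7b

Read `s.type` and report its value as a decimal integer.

[0]=0x6d [1]=0x7b (little-endian) → word 0x7b6d
type [0+:13] = (word>>0) & 0x1fff = 7021  ←
ver [13+:3] = (word>>13) & 0x7 = 3

7021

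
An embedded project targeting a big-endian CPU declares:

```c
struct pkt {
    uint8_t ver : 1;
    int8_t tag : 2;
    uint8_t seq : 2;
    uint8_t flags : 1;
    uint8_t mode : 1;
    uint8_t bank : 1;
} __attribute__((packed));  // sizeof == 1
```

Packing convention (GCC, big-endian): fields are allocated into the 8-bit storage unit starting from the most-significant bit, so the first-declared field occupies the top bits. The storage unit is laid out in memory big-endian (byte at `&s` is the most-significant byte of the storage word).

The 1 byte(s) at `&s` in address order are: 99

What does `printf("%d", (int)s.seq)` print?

3

[0]=0x99 (big-endian) → word 0x99
ver [7+:1] = (word>>7) & 0x1 = 1
tag [5+:2] = (word>>5) & 0x3 = 0
seq [3+:2] = (word>>3) & 0x3 = 3  ←
flags [2+:1] = (word>>2) & 0x1 = 0
mode [1+:1] = (word>>1) & 0x1 = 0
bank [0+:1] = (word>>0) & 0x1 = 1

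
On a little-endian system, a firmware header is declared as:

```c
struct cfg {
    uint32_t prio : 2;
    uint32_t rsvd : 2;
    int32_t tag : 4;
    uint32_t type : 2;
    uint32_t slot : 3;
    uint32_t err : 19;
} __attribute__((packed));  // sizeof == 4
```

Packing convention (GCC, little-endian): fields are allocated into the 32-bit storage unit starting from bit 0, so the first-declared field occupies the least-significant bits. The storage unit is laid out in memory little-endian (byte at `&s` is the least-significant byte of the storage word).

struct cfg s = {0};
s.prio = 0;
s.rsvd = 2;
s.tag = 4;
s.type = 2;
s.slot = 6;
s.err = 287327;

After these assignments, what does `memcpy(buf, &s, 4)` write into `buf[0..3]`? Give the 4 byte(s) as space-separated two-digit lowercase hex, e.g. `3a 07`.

48 fa 4b 8c

[0+:2] prio=0 & 0x3 = 0x0; word=0x00000000
[2+:2] rsvd=2 & 0x3 = 0x2; word=0x00000008
[4+:4] tag=4 & 0xf = 0x4; word=0x00000048
[8+:2] type=2 & 0x3 = 0x2; word=0x00000248
[10+:3] slot=6 & 0x7 = 0x6; word=0x00001a48
[13+:19] err=287327 & 0x7ffff = 0x4625f; word=0x8c4bfa48
word = 0x8c4bfa48 → little-endian bytes:
  [0]=0x48  [1]=0xfa  [2]=0x4b  [3]=0x8c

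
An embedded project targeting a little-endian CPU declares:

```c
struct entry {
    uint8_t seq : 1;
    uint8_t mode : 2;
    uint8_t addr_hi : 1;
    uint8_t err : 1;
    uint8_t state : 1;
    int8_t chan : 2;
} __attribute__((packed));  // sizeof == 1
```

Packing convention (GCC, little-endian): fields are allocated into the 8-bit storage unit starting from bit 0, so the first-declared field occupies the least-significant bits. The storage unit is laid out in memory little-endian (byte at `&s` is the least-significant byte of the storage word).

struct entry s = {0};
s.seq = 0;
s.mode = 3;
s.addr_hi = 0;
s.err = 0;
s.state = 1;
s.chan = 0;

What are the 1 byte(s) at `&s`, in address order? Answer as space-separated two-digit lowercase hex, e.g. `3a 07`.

26

seq:1 = 0 → 0x0 << 0 → word 0x00
mode:2 = 3 → 0x3 << 1 → word 0x06
addr_hi:1 = 0 → 0x0 << 3 → word 0x06
err:1 = 0 → 0x0 << 4 → word 0x06
state:1 = 1 → 0x1 << 5 → word 0x26
chan:2 = 0 → 0x0 << 6 → word 0x26
word = 0x26 → little-endian bytes:
  [0]=0x26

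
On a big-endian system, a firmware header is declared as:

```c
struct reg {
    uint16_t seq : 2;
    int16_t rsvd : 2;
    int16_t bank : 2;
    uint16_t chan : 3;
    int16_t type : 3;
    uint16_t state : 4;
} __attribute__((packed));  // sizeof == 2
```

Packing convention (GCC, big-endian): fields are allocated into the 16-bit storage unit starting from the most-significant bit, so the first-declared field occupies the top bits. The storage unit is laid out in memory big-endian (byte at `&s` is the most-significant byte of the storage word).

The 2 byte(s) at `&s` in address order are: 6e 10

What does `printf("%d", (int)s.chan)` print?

[0]=0x6e [1]=0x10 (big-endian) → word 0x6e10
seq:2 @ bit 14 → (0x6e10>>14)&0x3 = 0x1
rsvd:2 @ bit 12 → (0x6e10>>12)&0x3 = 0x2
bank:2 @ bit 10 → (0x6e10>>10)&0x3 = 0x3
chan:3 @ bit 7 → (0x6e10>>7)&0x7 = 0x4  ←
type:3 @ bit 4 → (0x6e10>>4)&0x7 = 0x1
state:4 @ bit 0 → (0x6e10>>0)&0xf = 0x0

4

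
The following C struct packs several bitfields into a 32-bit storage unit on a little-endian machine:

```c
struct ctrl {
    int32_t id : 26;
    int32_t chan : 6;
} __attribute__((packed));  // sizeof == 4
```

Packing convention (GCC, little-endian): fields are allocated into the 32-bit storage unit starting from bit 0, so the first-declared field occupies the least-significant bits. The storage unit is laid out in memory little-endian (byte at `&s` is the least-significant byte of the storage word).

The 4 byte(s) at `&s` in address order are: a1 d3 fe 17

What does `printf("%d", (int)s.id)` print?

[0]=0xa1 [1]=0xd3 [2]=0xfe [3]=0x17 (little-endian) → word 0x17fed3a1
id:26 @ bit 0 → (0x17fed3a1>>0)&0x3ffffff = 0x3fed3a1  ←
chan:6 @ bit 26 → (0x17fed3a1>>26)&0x3f = 0x5
id signed 26b, MSB=1: 67031969 - 67108864 = -76895

-76895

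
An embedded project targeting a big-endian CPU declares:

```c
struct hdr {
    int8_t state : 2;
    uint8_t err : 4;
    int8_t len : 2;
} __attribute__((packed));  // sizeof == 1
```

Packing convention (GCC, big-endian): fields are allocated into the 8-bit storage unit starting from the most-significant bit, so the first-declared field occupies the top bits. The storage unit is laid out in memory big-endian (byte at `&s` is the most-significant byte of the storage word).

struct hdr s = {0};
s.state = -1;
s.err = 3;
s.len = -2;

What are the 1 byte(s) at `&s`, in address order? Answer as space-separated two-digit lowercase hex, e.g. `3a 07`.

ce

state:2 = -1 → 0x3 << 6 → word 0xc0
err:4 = 3 → 0x3 << 2 → word 0xcc
len:2 = -2 → 0x2 << 0 → word 0xce
word = 0xce → big-endian bytes:
  [0]=0xce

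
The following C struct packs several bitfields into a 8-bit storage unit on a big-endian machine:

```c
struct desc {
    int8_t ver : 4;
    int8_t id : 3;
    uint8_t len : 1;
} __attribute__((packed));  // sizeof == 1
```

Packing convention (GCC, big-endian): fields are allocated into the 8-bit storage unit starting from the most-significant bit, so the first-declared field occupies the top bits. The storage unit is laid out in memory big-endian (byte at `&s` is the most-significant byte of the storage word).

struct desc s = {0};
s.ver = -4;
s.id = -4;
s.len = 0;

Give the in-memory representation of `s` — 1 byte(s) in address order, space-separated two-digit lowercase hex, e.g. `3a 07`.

c8

ver:4 = -4 → 0xc << 4 → word 0xc0
id:3 = -4 → 0x4 << 1 → word 0xc8
len:1 = 0 → 0x0 << 0 → word 0xc8
word = 0xc8 → big-endian bytes:
  [0]=0xc8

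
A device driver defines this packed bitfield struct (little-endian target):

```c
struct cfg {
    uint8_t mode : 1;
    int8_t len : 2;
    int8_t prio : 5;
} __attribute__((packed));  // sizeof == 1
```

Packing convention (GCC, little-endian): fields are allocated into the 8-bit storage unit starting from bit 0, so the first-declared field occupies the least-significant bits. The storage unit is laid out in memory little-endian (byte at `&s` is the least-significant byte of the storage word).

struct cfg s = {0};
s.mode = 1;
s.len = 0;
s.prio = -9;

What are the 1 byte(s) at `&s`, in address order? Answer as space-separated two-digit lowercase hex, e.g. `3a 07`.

b9

[0+:1] mode=1 & 0x1 = 0x1; word=0x01
[1+:2] len=0 & 0x3 = 0x0; word=0x01
[3+:5] prio=-9 & 0x1f = 0x17; word=0xb9
word = 0xb9 → little-endian bytes:
  [0]=0xb9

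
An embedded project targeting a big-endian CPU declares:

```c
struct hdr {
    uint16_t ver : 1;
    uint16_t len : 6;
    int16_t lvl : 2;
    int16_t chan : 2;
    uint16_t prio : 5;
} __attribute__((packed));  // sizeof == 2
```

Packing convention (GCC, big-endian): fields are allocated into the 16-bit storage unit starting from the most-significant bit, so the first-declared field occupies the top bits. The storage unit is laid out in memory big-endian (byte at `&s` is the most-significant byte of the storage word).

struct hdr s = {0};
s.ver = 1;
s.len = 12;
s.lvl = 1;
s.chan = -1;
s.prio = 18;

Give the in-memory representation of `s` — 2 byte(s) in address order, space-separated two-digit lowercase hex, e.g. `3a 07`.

98 f2

ver:1 = 1 → 0x1 << 15 → word 0x8000
len:6 = 12 → 0xc << 9 → word 0x9800
lvl:2 = 1 → 0x1 << 7 → word 0x9880
chan:2 = -1 → 0x3 << 5 → word 0x98e0
prio:5 = 18 → 0x12 << 0 → word 0x98f2
word = 0x98f2 → big-endian bytes:
  [0]=0x98  [1]=0xf2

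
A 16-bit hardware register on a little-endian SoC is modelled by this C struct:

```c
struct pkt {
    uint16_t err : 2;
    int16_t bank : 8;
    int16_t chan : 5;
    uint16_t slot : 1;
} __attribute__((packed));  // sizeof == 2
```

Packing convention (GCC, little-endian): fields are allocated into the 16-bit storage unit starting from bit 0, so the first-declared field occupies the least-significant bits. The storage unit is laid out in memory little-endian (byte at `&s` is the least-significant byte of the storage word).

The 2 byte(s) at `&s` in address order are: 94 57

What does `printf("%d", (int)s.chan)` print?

[0]=0x94 [1]=0x57 (little-endian) → word 0x5794
err [0+:2] = (word>>0) & 0x3 = 0
bank [2+:8] = (word>>2) & 0xff = 229
chan [10+:5] = (word>>10) & 0x1f = 21  ←
slot [15+:1] = (word>>15) & 0x1 = 0
chan signed 5b, MSB=1: 21 - 32 = -11

-11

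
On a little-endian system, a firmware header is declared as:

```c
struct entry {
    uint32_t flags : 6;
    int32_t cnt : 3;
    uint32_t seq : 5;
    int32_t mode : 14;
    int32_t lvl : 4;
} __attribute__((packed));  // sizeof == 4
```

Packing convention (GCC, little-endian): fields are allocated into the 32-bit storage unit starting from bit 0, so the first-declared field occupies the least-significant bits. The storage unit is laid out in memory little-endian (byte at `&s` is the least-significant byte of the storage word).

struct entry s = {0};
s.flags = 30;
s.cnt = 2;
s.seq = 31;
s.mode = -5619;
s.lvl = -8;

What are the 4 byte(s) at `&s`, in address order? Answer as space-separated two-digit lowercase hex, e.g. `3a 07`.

flags (6b) val=30 bits=0x1e at bit 0: 0x0000001e
cnt (3b) val=2 bits=0x2 at bit 6: 0x0000009e
seq (5b) val=31 bits=0x1f at bit 9: 0x00003e9e
mode (14b) val=-5619 bits=0x2a0d at bit 14: 0x0a837e9e
lvl (4b) val=-8 bits=0x8 at bit 28: 0x8a837e9e
word = 0x8a837e9e → little-endian bytes:
  [0]=0x9e  [1]=0x7e  [2]=0x83  [3]=0x8a

9e 7e 83 8a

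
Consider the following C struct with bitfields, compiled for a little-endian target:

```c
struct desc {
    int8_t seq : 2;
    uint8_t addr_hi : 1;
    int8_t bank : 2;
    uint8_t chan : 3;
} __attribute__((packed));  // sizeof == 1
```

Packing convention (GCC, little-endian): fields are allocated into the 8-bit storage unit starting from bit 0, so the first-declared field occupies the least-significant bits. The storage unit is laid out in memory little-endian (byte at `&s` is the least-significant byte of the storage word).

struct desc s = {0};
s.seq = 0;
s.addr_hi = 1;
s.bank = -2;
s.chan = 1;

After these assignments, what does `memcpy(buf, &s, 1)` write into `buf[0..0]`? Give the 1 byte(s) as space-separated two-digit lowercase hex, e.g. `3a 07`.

34

seq (2b) val=0 bits=0x0 at bit 0: 0x00
addr_hi (1b) val=1 bits=0x1 at bit 2: 0x04
bank (2b) val=-2 bits=0x2 at bit 3: 0x14
chan (3b) val=1 bits=0x1 at bit 5: 0x34
word = 0x34 → little-endian bytes:
  [0]=0x34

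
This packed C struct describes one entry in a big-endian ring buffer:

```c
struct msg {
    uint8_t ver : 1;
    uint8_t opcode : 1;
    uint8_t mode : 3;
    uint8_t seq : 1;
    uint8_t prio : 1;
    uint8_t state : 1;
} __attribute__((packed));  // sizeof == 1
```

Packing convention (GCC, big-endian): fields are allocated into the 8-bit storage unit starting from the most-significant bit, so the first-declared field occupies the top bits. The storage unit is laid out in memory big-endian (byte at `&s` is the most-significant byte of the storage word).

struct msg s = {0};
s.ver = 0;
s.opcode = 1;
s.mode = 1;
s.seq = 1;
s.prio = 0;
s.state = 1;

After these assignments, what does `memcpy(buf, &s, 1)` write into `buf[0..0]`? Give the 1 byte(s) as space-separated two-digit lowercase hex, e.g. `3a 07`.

4d

[7+:1] ver=0 & 0x1 = 0x0; word=0x00
[6+:1] opcode=1 & 0x1 = 0x1; word=0x40
[3+:3] mode=1 & 0x7 = 0x1; word=0x48
[2+:1] seq=1 & 0x1 = 0x1; word=0x4c
[1+:1] prio=0 & 0x1 = 0x0; word=0x4c
[0+:1] state=1 & 0x1 = 0x1; word=0x4d
word = 0x4d → big-endian bytes:
  [0]=0x4d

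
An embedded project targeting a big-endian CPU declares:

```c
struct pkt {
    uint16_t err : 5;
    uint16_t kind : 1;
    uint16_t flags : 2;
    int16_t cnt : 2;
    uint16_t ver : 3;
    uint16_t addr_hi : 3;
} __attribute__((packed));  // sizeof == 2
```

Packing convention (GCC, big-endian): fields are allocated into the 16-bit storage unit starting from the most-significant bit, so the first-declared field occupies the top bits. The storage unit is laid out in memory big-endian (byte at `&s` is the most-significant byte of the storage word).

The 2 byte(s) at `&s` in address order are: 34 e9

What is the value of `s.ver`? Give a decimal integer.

[0]=0x34 [1]=0xe9 (big-endian) → word 0x34e9
err:5 @ bit 11 → (0x34e9>>11)&0x1f = 0x6
kind:1 @ bit 10 → (0x34e9>>10)&0x1 = 0x1
flags:2 @ bit 8 → (0x34e9>>8)&0x3 = 0x0
cnt:2 @ bit 6 → (0x34e9>>6)&0x3 = 0x3
ver:3 @ bit 3 → (0x34e9>>3)&0x7 = 0x5  ←
addr_hi:3 @ bit 0 → (0x34e9>>0)&0x7 = 0x1

5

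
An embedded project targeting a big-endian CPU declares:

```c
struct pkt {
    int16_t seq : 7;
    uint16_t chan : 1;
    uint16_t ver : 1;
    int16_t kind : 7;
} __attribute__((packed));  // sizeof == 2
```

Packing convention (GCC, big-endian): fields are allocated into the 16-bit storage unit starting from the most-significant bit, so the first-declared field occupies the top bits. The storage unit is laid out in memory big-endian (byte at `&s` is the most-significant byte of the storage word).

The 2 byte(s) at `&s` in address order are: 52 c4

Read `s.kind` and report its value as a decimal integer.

-60

[0]=0x52 [1]=0xc4 (big-endian) → word 0x52c4
seq [9+:7] = (word>>9) & 0x7f = 41
chan [8+:1] = (word>>8) & 0x1 = 0
ver [7+:1] = (word>>7) & 0x1 = 1
kind [0+:7] = (word>>0) & 0x7f = 68  ←
kind signed 7b, MSB=1: 68 - 128 = -60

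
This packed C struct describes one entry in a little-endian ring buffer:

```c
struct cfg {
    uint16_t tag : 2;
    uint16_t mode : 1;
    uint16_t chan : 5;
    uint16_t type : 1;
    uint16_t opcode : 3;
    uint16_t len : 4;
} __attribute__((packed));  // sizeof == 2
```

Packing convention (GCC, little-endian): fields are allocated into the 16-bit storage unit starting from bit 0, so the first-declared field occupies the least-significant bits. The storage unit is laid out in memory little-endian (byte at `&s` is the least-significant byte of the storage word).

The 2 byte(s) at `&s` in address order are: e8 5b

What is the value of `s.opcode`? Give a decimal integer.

5

[0]=0xe8 [1]=0x5b (little-endian) → word 0x5be8
tag [0+:2] = (word>>0) & 0x3 = 0
mode [2+:1] = (word>>2) & 0x1 = 0
chan [3+:5] = (word>>3) & 0x1f = 29
type [8+:1] = (word>>8) & 0x1 = 1
opcode [9+:3] = (word>>9) & 0x7 = 5  ←
len [12+:4] = (word>>12) & 0xf = 5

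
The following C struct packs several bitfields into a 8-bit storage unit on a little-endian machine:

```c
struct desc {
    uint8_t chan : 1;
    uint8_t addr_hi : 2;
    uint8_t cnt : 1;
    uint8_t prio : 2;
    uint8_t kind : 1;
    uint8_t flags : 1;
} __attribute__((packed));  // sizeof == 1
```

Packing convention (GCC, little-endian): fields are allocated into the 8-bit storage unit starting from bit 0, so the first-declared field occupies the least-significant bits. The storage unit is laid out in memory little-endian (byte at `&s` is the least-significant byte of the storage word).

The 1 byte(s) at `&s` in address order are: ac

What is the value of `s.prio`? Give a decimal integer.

[0]=0xac (little-endian) → word 0xac
chan [0+:1] = (word>>0) & 0x1 = 0
addr_hi [1+:2] = (word>>1) & 0x3 = 2
cnt [3+:1] = (word>>3) & 0x1 = 1
prio [4+:2] = (word>>4) & 0x3 = 2  ←
kind [6+:1] = (word>>6) & 0x1 = 0
flags [7+:1] = (word>>7) & 0x1 = 1

2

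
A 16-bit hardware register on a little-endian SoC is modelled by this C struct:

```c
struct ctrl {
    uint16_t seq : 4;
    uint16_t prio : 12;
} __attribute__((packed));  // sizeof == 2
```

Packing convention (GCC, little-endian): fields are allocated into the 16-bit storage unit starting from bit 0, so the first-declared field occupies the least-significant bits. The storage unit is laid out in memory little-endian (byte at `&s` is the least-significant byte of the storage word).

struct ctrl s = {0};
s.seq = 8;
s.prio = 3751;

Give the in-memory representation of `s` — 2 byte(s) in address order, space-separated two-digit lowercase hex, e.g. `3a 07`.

78 ea

seq (4b) val=8 bits=0x8 at bit 0: 0x0008
prio (12b) val=3751 bits=0xea7 at bit 4: 0xea78
word = 0xea78 → little-endian bytes:
  [0]=0x78  [1]=0xea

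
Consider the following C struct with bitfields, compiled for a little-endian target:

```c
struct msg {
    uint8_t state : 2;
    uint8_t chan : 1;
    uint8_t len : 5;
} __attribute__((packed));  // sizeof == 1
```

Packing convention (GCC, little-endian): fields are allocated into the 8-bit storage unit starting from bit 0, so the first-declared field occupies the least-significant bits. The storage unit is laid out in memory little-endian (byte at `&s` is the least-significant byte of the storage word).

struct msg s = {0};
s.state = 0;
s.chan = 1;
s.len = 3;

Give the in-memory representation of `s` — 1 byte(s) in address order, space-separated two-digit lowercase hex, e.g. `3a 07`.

1c

state (2b) val=0 bits=0x0 at bit 0: 0x00
chan (1b) val=1 bits=0x1 at bit 2: 0x04
len (5b) val=3 bits=0x3 at bit 3: 0x1c
word = 0x1c → little-endian bytes:
  [0]=0x1c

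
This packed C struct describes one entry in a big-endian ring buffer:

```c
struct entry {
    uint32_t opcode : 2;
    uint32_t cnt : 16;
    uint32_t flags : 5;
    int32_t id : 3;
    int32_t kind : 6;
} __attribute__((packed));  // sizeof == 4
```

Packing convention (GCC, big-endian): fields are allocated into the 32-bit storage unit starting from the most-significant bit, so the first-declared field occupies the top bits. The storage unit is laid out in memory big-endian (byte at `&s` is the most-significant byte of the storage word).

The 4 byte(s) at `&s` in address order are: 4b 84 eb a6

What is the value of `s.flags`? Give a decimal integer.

21

[0]=0x4b [1]=0x84 [2]=0xeb [3]=0xa6 (big-endian) → word 0x4b84eba6
opcode [30+:2] = (word>>30) & 0x3 = 1
cnt [14+:16] = (word>>14) & 0xffff = 11795
flags [9+:5] = (word>>9) & 0x1f = 21  ←
id [6+:3] = (word>>6) & 0x7 = 6
kind [0+:6] = (word>>0) & 0x3f = 38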